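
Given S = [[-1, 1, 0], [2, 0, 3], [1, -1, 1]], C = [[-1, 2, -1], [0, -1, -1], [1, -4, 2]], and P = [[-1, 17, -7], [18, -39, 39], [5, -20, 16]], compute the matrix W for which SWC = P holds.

W = [[1, 1, 4], [-5, 0, -3], [-4, -5, 0]]

W = S⁻¹PC⁻¹ (apply S⁻¹ on the left and C⁻¹ on the right).
det S = -2, so S⁻¹ = [[-3/2, 1/2, -3/2], [-1/2, 1/2, -3/2], [1, 0, 1]].
det C = 3; the adjugate gives C⁻¹ = [[-2, 0, -1], [-1/3, -1/3, -1/3], [1/3, -2/3, 1/3]].
S⁻¹P = [[3, -15, 6], [2, 2, -1], [4, -3, 9]].
W = (S⁻¹P)C⁻¹ = [[1, 1, 4], [-5, 0, -3], [-4, -5, 0]].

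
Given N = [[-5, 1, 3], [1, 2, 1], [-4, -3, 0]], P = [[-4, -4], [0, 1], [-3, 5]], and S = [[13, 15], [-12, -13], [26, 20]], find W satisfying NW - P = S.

W = [[-5, -4], [-1, -3], [-5, -2]]

NW = S + P = [[9, 11], [-12, -12], [23, 25]].
N is on the left of W, so left-multiply by N⁻¹: W = N⁻¹(S + P).
det N = -4; the adjugate gives N⁻¹ = [[-3/4, 9/4, 5/4], [1, -3, -2], [-5/4, 19/4, 11/4]].
W = N⁻¹(S + P) = [[-5, -4], [-1, -3], [-5, -2]].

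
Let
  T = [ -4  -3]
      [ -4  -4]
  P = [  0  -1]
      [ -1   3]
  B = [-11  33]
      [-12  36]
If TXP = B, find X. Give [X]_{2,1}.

Isolating X: multiply by T⁻¹ from the left and P⁻¹ from the right, so X = T⁻¹BP⁻¹.
T has determinant 4; T⁻¹ = [[-1, 3/4], [1, -1]].
det P = -1; the adjugate gives P⁻¹ = [[-3, -1], [-1, 0]].
T⁻¹B = [[2, -6], [1, -3]].
X = (T⁻¹B)P⁻¹ = [[0, -2], [0, -1]].

0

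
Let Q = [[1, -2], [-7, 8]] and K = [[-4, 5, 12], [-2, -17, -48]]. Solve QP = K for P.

Q is on the left of P, so left-multiply by Q⁻¹: P = Q⁻¹K.
det Q = -6; the adjugate gives Q⁻¹ = [[-4/3, -1/3], [-7/6, -1/6]].
P = Q⁻¹K = [[-4/3, -1/3], [-7/6, -1/6]] · [[-4, 5, 12], [-2, -17, -48]] = [[6, -1, 0], [5, -3, -6]].

P = [[6, -1, 0], [5, -3, -6]]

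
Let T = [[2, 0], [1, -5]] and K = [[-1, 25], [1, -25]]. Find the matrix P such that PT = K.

Since T sits to the right of P, P = KT⁻¹.
T has determinant -10; T⁻¹ = [[1/2, 0], [1/10, -1/5]].
P = KT⁻¹ = [[-1, 25], [1, -25]] · [[1/2, 0], [1/10, -1/5]] = [[2, -5], [-2, 5]].

P = [[2, -5], [-2, 5]]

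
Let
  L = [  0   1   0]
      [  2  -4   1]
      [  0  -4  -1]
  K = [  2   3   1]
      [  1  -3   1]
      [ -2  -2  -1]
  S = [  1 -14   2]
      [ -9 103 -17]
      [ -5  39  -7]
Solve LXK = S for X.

X = [[-2, -5, -3], [-3, 3, -2], [4, -3, 2]]

Left-multiply by L⁻¹ and right-multiply by K⁻¹: X = L⁻¹SK⁻¹.
det L = 2; the adjugate gives L⁻¹ = [[4, 1/2, 1/2], [1, 0, 0], [-4, 0, -1]].
det K = -1; the adjugate gives K⁻¹ = [[-5, -1, -6], [1, 0, 1], [8, 2, 9]].
L⁻¹S = [[-3, 15, -4], [1, -14, 2], [1, 17, -1]].
X = (L⁻¹S)K⁻¹ = [[-2, -5, -3], [-3, 3, -2], [4, -3, 2]].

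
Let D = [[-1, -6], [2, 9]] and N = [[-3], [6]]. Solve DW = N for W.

Left-multiplying both sides by D⁻¹ gives W = D⁻¹N.
det D = 3; the adjugate gives D⁻¹ = [[3, 2], [-2/3, -1/3]].
W = D⁻¹N = [[3, 2], [-2/3, -1/3]] · [[-3], [6]] = [[3], [0]].

W = [[3], [0]]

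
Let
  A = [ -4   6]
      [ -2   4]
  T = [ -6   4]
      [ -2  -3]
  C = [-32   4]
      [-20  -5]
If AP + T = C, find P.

AP = C − T = [[-26, 0], [-18, -2]].
A is on the left of P, so left-multiply by A⁻¹: P = A⁻¹(C − T).
det A = -4, so A⁻¹ = [[-1, 3/2], [-1/2, 1]].
P = A⁻¹(C − T) = [[-1, -3], [-5, -2]].

P = [[-1, -3], [-5, -2]]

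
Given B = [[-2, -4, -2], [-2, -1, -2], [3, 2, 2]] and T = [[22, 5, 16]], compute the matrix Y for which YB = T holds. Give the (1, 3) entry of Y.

6

B is on the right of Y, so right-multiply by B⁻¹: Y = TB⁻¹.
B has determinant 6; B⁻¹ = [[1/3, 2/3, 1], [-1/3, 1/3, 0], [-1/6, -4/3, -1]].
Y = TB⁻¹ = [[22, 5, 16]] · [[1/3, 2/3, 1], [-1/3, 1/3, 0], [-1/6, -4/3, -1]] = [[3, -5, 6]].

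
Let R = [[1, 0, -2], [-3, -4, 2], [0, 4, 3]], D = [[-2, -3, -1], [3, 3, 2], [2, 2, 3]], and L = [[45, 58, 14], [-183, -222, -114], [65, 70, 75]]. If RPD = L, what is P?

Left-multiply by R⁻¹ and right-multiply by D⁻¹: P = R⁻¹LD⁻¹.
det R = 4, so R⁻¹ = [[-5, -2, -2], [9/4, 3/4, 1], [-3, -1, -1]].
D has determinant 5; D⁻¹ = [[1, 7/5, -3/5], [-1, -4/5, 1/5], [0, -2/5, 3/5]].
R⁻¹L = [[11, 14, 8], [29, 34, 21], [-17, -22, -3]].
P = (R⁻¹L)D⁻¹ = [[-3, 1, 1], [-5, 5, 2], [5, -5, 4]].

P = [[-3, 1, 1], [-5, 5, 2], [5, -5, 4]]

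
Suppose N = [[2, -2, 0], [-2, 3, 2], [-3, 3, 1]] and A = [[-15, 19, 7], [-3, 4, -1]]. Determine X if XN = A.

Right-multiplying both sides by N⁻¹ gives X = AN⁻¹.
N has determinant 2; N⁻¹ = [[-3/2, 1, -2], [-2, 1, -2], [3/2, 0, 1]].
X = AN⁻¹ = [[-15, 19, 7], [-3, 4, -1]] · [[-3/2, 1, -2], [-2, 1, -2], [3/2, 0, 1]] = [[-5, 4, -1], [-5, 1, -3]].

X = [[-5, 4, -1], [-5, 1, -3]]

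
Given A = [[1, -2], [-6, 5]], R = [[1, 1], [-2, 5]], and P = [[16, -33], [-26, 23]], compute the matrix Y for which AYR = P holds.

Y = [[2, 3], [0, 5]]

Left-multiply by A⁻¹ and right-multiply by R⁻¹: Y = A⁻¹PR⁻¹.
det A = -7; the adjugate gives A⁻¹ = [[-5/7, -2/7], [-6/7, -1/7]].
det R = 7; the adjugate gives R⁻¹ = [[5/7, -1/7], [2/7, 1/7]].
A⁻¹P = [[-4, 17], [-10, 25]].
Y = (A⁻¹P)R⁻¹ = [[2, 3], [0, 5]].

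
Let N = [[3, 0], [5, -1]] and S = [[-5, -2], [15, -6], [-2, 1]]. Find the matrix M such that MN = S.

M = [[-5, 2], [-5, 6], [1, -1]]

N is on the right of M, so right-multiply by N⁻¹: M = SN⁻¹.
det N = -3, so N⁻¹ = [[1/3, 0], [5/3, -1]].
M = SN⁻¹ = [[-5, -2], [15, -6], [-2, 1]] · [[1/3, 0], [5/3, -1]] = [[-5, 2], [-5, 6], [1, -1]].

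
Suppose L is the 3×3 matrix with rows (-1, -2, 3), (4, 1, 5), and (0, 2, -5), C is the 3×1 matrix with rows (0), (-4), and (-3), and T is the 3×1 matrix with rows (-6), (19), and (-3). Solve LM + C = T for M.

LM = T − C = [[-6], [23], [0]].
Left-multiplying both sides by L⁻¹ gives M = L⁻¹(T − C).
det L = -1; the adjugate gives L⁻¹ = [[15, 4, 13], [-20, -5, -17], [-8, -2, -7]].
M = L⁻¹(T − C) = [[2], [5], [2]].

M = [[2], [5], [2]]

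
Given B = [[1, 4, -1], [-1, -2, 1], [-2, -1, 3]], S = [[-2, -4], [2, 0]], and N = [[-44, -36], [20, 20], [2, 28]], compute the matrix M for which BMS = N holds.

M = B⁻¹NS⁻¹ (apply B⁻¹ on the left and S⁻¹ on the right).
det B = 2; the adjugate gives B⁻¹ = [[-5/2, -11/2, 1], [1/2, 1/2, 0], [-3/2, -7/2, 1]].
det S = 8; the adjugate gives S⁻¹ = [[0, 1/2], [-1/4, -1/4]].
B⁻¹N = [[2, 8], [-12, -8], [-2, 12]].
M = (B⁻¹N)S⁻¹ = [[-2, -1], [2, -4], [-3, -4]].

M = [[-2, -1], [2, -4], [-3, -4]]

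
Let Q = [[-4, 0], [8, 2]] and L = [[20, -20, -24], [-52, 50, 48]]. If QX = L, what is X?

X = [[-5, 5, 6], [-6, 5, 0]]

Left-multiplying both sides by Q⁻¹ gives X = Q⁻¹L.
det Q = -8; the adjugate gives Q⁻¹ = [[-1/4, 0], [1, 1/2]].
X = Q⁻¹L = [[-1/4, 0], [1, 1/2]] · [[20, -20, -24], [-52, 50, 48]] = [[-5, 5, 6], [-6, 5, 0]].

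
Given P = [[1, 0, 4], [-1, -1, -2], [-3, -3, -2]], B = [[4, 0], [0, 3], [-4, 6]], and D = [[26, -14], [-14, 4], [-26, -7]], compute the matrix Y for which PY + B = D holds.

PY = D − B = [[22, -14], [-14, 1], [-22, -13]].
Since P multiplies Y on the left, Y = P⁻¹(D − B).
det P = -4, so P⁻¹ = [[1, 3, -1], [-1, -5/2, 1/2], [0, -3/4, 1/4]].
Y = P⁻¹(D − B) = [[2, 2], [2, 5], [5, -4]].

Y = [[2, 2], [2, 5], [5, -4]]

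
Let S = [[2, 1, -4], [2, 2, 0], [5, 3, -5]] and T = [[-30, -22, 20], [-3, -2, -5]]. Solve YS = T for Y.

S is on the right of Y, so right-multiply by S⁻¹: Y = TS⁻¹.
det S = 6; the adjugate gives S⁻¹ = [[-5/3, -7/6, 4/3], [5/3, 5/3, -4/3], [-2/3, -1/6, 1/3]].
Y = TS⁻¹ = [[-30, -22, 20], [-3, -2, -5]] · [[-5/3, -7/6, 4/3], [5/3, 5/3, -4/3], [-2/3, -1/6, 1/3]] = [[0, -5, -4], [5, 1, -3]].

Y = [[0, -5, -4], [5, 1, -3]]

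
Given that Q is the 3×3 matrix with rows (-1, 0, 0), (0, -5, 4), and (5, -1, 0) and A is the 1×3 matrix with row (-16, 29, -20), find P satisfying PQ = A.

Q is on the right of P, so right-multiply by Q⁻¹: P = AQ⁻¹.
Q has determinant -4; Q⁻¹ = [[-1, 0, 0], [-5, 0, -1], [-25/4, 1/4, -5/4]].
P = AQ⁻¹ = [[-16, 29, -20]] · [[-1, 0, 0], [-5, 0, -1], [-25/4, 1/4, -5/4]] = [[-4, -5, -4]].

P = [[-4, -5, -4]]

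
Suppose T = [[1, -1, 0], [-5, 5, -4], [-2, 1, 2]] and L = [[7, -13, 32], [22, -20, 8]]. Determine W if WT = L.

Since T sits to the right of W, W = LT⁻¹.
det T = -4; the adjugate gives T⁻¹ = [[-7/2, -1/2, -1], [-9/2, -1/2, -1], [-5/4, -1/4, 0]].
W = LT⁻¹ = [[7, -13, 32], [22, -20, 8]] · [[-7/2, -1/2, -1], [-9/2, -1/2, -1], [-5/4, -1/4, 0]] = [[-6, -5, 6], [3, -3, -2]].

W = [[-6, -5, 6], [3, -3, -2]]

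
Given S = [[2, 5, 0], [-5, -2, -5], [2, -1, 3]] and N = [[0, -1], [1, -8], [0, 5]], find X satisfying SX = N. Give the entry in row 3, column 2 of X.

Left-multiplying both sides by S⁻¹ gives X = S⁻¹N.
det S = 3, so S⁻¹ = [[-11/3, -5, -25/3], [5/3, 2, 10/3], [3, 4, 7]].
X = S⁻¹N = [[-11/3, -5, -25/3], [5/3, 2, 10/3], [3, 4, 7]] · [[0, -1], [1, -8], [0, 5]] = [[-5, 2], [2, -1], [4, 0]].

0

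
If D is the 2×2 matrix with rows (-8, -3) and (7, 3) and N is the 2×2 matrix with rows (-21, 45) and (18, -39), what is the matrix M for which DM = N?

M = [[3, -6], [-1, 1]]

Since D multiplies M on the left, M = D⁻¹N.
det D = -3, so D⁻¹ = [[-1, -1], [7/3, 8/3]].
M = D⁻¹N = [[-1, -1], [7/3, 8/3]] · [[-21, 45], [18, -39]] = [[3, -6], [-1, 1]].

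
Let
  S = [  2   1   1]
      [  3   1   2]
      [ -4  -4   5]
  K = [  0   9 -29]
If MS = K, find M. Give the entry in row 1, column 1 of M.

Since S sits to the right of M, M = KS⁻¹.
det S = -5; the adjugate gives S⁻¹ = [[-13/5, 9/5, -1/5], [23/5, -14/5, 1/5], [8/5, -4/5, 1/5]].
M = KS⁻¹ = [[0, 9, -29]] · [[-13/5, 9/5, -1/5], [23/5, -14/5, 1/5], [8/5, -4/5, 1/5]] = [[-5, -2, -4]].

-5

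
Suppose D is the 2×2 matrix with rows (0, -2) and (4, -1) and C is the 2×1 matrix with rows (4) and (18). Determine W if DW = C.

W = [[4], [-2]]

D is on the left of W, so left-multiply by D⁻¹: W = D⁻¹C.
D has determinant 8; D⁻¹ = [[-1/8, 1/4], [-1/2, 0]].
W = D⁻¹C = [[-1/8, 1/4], [-1/2, 0]] · [[4], [18]] = [[4], [-2]].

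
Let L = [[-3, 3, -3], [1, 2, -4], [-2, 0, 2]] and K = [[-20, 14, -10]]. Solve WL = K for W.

Since L sits to the right of W, W = KL⁻¹.
det L = -6, so L⁻¹ = [[-2/3, 1, 1], [-1, 2, 5/2], [-2/3, 1, 3/2]].
W = KL⁻¹ = [[-20, 14, -10]] · [[-2/3, 1, 1], [-1, 2, 5/2], [-2/3, 1, 3/2]] = [[6, -2, 0]].

W = [[6, -2, 0]]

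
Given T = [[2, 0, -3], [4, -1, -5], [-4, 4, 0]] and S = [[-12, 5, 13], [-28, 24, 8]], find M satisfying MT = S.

Since T sits to the right of M, M = ST⁻¹.
det T = 4, so T⁻¹ = [[5, -3, -3/4], [5, -3, -1/2], [3, -2, -1/2]].
M = ST⁻¹ = [[-12, 5, 13], [-28, 24, 8]] · [[5, -3, -3/4], [5, -3, -1/2], [3, -2, -1/2]] = [[4, -5, 0], [4, -4, 5]].

M = [[4, -5, 0], [4, -4, 5]]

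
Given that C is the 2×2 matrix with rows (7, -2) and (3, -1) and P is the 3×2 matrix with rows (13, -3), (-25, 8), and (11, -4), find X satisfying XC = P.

Since C sits to the right of X, X = PC⁻¹.
det C = -1; the adjugate gives C⁻¹ = [[1, -2], [3, -7]].
X = PC⁻¹ = [[13, -3], [-25, 8], [11, -4]] · [[1, -2], [3, -7]] = [[4, -5], [-1, -6], [-1, 6]].

X = [[4, -5], [-1, -6], [-1, 6]]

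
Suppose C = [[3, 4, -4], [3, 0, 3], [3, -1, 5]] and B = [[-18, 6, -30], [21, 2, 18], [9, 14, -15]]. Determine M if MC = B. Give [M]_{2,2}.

C is on the right of M, so right-multiply by C⁻¹: M = BC⁻¹.
det C = -3; the adjugate gives C⁻¹ = [[-1, 16/3, -4], [2, -9, 7], [1, -5, 4]].
M = BC⁻¹ = [[-18, 6, -30], [21, 2, 18], [9, 14, -15]] · [[-1, 16/3, -4], [2, -9, 7], [1, -5, 4]] = [[0, 0, -6], [1, 4, 2], [4, -3, 2]].

4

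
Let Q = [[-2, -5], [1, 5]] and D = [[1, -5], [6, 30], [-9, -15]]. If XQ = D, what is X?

Since Q sits to the right of X, X = DQ⁻¹.
det Q = -5, so Q⁻¹ = [[-1, -1], [1/5, 2/5]].
X = DQ⁻¹ = [[1, -5], [6, 30], [-9, -15]] · [[-1, -1], [1/5, 2/5]] = [[-2, -3], [0, 6], [6, 3]].

X = [[-2, -3], [0, 6], [6, 3]]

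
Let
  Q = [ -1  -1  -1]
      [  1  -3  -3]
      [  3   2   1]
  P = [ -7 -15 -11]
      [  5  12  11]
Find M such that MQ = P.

Q is on the right of M, so right-multiply by Q⁻¹: M = PQ⁻¹.
det Q = -4; the adjugate gives Q⁻¹ = [[-3/4, 1/4, 0], [5/2, -1/2, 1], [-11/4, 1/4, -1]].
M = PQ⁻¹ = [[-7, -15, -11], [5, 12, 11]] · [[-3/4, 1/4, 0], [5/2, -1/2, 1], [-11/4, 1/4, -1]] = [[-2, 3, -4], [-4, -2, 1]].

M = [[-2, 3, -4], [-4, -2, 1]]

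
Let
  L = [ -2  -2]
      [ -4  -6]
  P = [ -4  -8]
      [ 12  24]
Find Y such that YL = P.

Y = [[-2, 2], [6, -6]]

Right-multiplying both sides by L⁻¹ gives Y = PL⁻¹.
det L = 4, so L⁻¹ = [[-3/2, 1/2], [1, -1/2]].
Y = PL⁻¹ = [[-4, -8], [12, 24]] · [[-3/2, 1/2], [1, -1/2]] = [[-2, 2], [6, -6]].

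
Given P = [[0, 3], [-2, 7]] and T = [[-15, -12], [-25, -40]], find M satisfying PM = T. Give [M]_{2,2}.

Left-multiplying both sides by P⁻¹ gives M = P⁻¹T.
P has determinant 6; P⁻¹ = [[7/6, -1/2], [1/3, 0]].
M = P⁻¹T = [[7/6, -1/2], [1/3, 0]] · [[-15, -12], [-25, -40]] = [[-5, 6], [-5, -4]].

-4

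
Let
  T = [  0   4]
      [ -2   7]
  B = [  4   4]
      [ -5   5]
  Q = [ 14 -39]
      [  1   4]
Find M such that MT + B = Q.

MT = Q − B = [[10, -43], [6, -1]].
Right-multiplying both sides by T⁻¹ gives M = (Q − B)T⁻¹.
det T = 8, so T⁻¹ = [[7/8, -1/2], [1/4, 0]].
M = (Q − B)T⁻¹ = [[-2, -5], [5, -3]].

M = [[-2, -5], [5, -3]]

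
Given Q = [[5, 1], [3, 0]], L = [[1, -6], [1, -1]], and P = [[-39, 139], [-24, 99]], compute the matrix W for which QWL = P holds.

Isolating W: multiply by Q⁻¹ from the left and L⁻¹ from the right, so W = Q⁻¹PL⁻¹.
det Q = -3, so Q⁻¹ = [[0, 1/3], [1, -5/3]].
L has determinant 5; L⁻¹ = [[-1/5, 6/5], [-1/5, 1/5]].
Q⁻¹P = [[-8, 33], [1, -26]].
W = (Q⁻¹P)L⁻¹ = [[-5, -3], [5, -4]].

W = [[-5, -3], [5, -4]]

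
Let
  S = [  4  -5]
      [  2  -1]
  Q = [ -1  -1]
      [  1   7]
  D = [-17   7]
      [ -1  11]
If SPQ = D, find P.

Isolating P: multiply by S⁻¹ from the left and Q⁻¹ from the right, so P = S⁻¹DQ⁻¹.
det S = 6; the adjugate gives S⁻¹ = [[-1/6, 5/6], [-1/3, 2/3]].
det Q = -6, so Q⁻¹ = [[-7/6, -1/6], [1/6, 1/6]].
S⁻¹D = [[2, 8], [5, 5]].
P = (S⁻¹D)Q⁻¹ = [[-1, 1], [-5, 0]].

P = [[-1, 1], [-5, 0]]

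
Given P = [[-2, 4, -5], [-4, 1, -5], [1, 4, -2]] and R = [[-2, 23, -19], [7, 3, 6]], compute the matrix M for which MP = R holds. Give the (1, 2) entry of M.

P is on the right of M, so right-multiply by P⁻¹: M = RP⁻¹.
det P = -3, so P⁻¹ = [[-6, 4, 5], [13/3, -3, -10/3], [17/3, -4, -14/3]].
M = RP⁻¹ = [[-2, 23, -19], [7, 3, 6]] · [[-6, 4, 5], [13/3, -3, -10/3], [17/3, -4, -14/3]] = [[4, -1, 2], [5, -5, -3]].

-1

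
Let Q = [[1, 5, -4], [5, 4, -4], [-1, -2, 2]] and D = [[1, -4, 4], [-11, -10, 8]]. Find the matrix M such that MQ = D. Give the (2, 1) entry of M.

Since Q sits to the right of M, M = DQ⁻¹.
Q has determinant -6; Q⁻¹ = [[0, 1/3, 2/3], [1, 1/3, 8/3], [1, 1/2, 7/2]].
M = DQ⁻¹ = [[1, -4, 4], [-11, -10, 8]] · [[0, 1/3, 2/3], [1, 1/3, 8/3], [1, 1/2, 7/2]] = [[0, 1, 4], [-2, -3, -6]].

-2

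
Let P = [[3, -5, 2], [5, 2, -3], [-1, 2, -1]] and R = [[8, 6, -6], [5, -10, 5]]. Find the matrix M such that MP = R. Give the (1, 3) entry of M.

P is on the right of M, so right-multiply by P⁻¹: M = RP⁻¹.
P has determinant -4; P⁻¹ = [[-1, 1/4, -11/4], [-2, 1/4, -19/4], [-3, 1/4, -31/4]].
M = RP⁻¹ = [[8, 6, -6], [5, -10, 5]] · [[-1, 1/4, -11/4], [-2, 1/4, -19/4], [-3, 1/4, -31/4]] = [[-2, 2, -4], [0, 0, -5]].

-4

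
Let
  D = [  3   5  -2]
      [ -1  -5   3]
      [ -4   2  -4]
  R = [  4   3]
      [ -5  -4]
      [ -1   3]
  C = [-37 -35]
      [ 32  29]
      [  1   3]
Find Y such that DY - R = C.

DY = C + R = [[-33, -32], [27, 25], [0, 6]].
Left-multiplying both sides by D⁻¹ gives Y = D⁻¹(C + R).
D has determinant 6; D⁻¹ = [[7/3, 8/3, 5/6], [-8/3, -10/3, -7/6], [-11/3, -13/3, -5/3]].
Y = D⁻¹(C + R) = [[-5, -3], [-2, -5], [4, -1]].

Y = [[-5, -3], [-2, -5], [4, -1]]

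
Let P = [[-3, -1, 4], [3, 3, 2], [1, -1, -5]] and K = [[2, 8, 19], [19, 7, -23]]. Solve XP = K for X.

X = [[2, 3, -1], [-5, 1, 1]]

Since P sits to the right of X, X = KP⁻¹.
det P = -2; the adjugate gives P⁻¹ = [[13/2, 9/2, 7], [-17/2, -11/2, -9], [3, 2, 3]].
X = KP⁻¹ = [[2, 8, 19], [19, 7, -23]] · [[13/2, 9/2, 7], [-17/2, -11/2, -9], [3, 2, 3]] = [[2, 3, -1], [-5, 1, 1]].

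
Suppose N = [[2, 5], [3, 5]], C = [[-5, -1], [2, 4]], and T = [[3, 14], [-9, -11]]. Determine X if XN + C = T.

XN = T − C = [[8, 15], [-11, -15]].
N is on the right of X, so right-multiply by N⁻¹: X = (T − C)N⁻¹.
N has determinant -5; N⁻¹ = [[-1, 1], [3/5, -2/5]].
X = (T − C)N⁻¹ = [[1, 2], [2, -5]].

X = [[1, 2], [2, -5]]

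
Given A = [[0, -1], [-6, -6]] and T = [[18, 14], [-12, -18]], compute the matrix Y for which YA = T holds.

Y = [[4, -3], [6, 2]]

A is on the right of Y, so right-multiply by A⁻¹: Y = TA⁻¹.
det A = -6; the adjugate gives A⁻¹ = [[1, -1/6], [-1, 0]].
Y = TA⁻¹ = [[18, 14], [-12, -18]] · [[1, -1/6], [-1, 0]] = [[4, -3], [6, 2]].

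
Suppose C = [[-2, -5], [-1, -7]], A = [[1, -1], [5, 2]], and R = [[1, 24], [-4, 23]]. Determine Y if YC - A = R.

YC = R + A = [[2, 23], [1, 25]].
C is on the right of Y, so right-multiply by C⁻¹: Y = (R + A)C⁻¹.
det C = 9; the adjugate gives C⁻¹ = [[-7/9, 5/9], [1/9, -2/9]].
Y = (R + A)C⁻¹ = [[1, -4], [2, -5]].

Y = [[1, -4], [2, -5]]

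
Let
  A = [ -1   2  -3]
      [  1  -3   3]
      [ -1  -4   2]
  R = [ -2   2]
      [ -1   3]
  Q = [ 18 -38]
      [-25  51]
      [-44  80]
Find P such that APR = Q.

P = [[-3, -2], [-2, -3], [1, 2]]

Left-multiply by A⁻¹ and right-multiply by R⁻¹: P = A⁻¹QR⁻¹.
A has determinant 5; A⁻¹ = [[6/5, 8/5, -3/5], [-1, -1, 0], [-7/5, -6/5, 1/5]].
det R = -4; the adjugate gives R⁻¹ = [[-3/4, 1/2], [-1/4, 1/2]].
A⁻¹Q = [[8, -12], [7, -13], [-4, 8]].
P = (A⁻¹Q)R⁻¹ = [[-3, -2], [-2, -3], [1, 2]].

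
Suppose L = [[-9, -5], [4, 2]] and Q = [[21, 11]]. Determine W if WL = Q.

W = [[-1, 3]]

Right-multiplying both sides by L⁻¹ gives W = QL⁻¹.
det L = 2, so L⁻¹ = [[1, 5/2], [-2, -9/2]].
W = QL⁻¹ = [[21, 11]] · [[1, 5/2], [-2, -9/2]] = [[-1, 3]].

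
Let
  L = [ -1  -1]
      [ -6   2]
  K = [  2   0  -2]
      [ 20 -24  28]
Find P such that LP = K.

Left-multiplying both sides by L⁻¹ gives P = L⁻¹K.
L has determinant -8; L⁻¹ = [[-1/4, -1/8], [-3/4, 1/8]].
P = L⁻¹K = [[-1/4, -1/8], [-3/4, 1/8]] · [[2, 0, -2], [20, -24, 28]] = [[-3, 3, -3], [1, -3, 5]].

P = [[-3, 3, -3], [1, -3, 5]]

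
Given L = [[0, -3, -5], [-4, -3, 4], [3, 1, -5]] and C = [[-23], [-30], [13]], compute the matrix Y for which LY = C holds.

Y = [[4], [6], [1]]

Since L multiplies Y on the left, Y = L⁻¹C.
det L = -1, so L⁻¹ = [[-11, 20, 27], [8, -15, -20], [-5, 9, 12]].
Y = L⁻¹C = [[-11, 20, 27], [8, -15, -20], [-5, 9, 12]] · [[-23], [-30], [13]] = [[4], [6], [1]].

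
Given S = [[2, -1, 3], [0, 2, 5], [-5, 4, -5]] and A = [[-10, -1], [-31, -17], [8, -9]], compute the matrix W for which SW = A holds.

W = [[1, -2], [-3, -6], [-5, -1]]

Left-multiplying both sides by S⁻¹ gives W = S⁻¹A.
det S = -5, so S⁻¹ = [[6, -7/5, 11/5], [5, -1, 2], [-2, 3/5, -4/5]].
W = S⁻¹A = [[6, -7/5, 11/5], [5, -1, 2], [-2, 3/5, -4/5]] · [[-10, -1], [-31, -17], [8, -9]] = [[1, -2], [-3, -6], [-5, -1]].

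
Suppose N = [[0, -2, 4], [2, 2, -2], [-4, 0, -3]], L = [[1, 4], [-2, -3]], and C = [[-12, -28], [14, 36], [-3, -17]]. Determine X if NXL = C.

X = [[2, 1], [0, -4], [-1, -1]]

Left-multiply by N⁻¹ and right-multiply by L⁻¹: X = N⁻¹CL⁻¹.
det N = 4, so N⁻¹ = [[-3/2, -3/2, -1], [7/2, 4, 2], [2, 2, 1]].
det L = 5, so L⁻¹ = [[-3/5, -4/5], [2/5, 1/5]].
N⁻¹C = [[0, 5], [8, 12], [1, -1]].
X = (N⁻¹C)L⁻¹ = [[2, 1], [0, -4], [-1, -1]].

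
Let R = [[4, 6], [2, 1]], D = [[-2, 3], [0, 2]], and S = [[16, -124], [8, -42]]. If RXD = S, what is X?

Left-multiply by R⁻¹ and right-multiply by D⁻¹: X = R⁻¹SD⁻¹.
det R = -8; the adjugate gives R⁻¹ = [[-1/8, 3/4], [1/4, -1/2]].
det D = -4, so D⁻¹ = [[-1/2, 3/4], [0, 1/2]].
R⁻¹S = [[4, -16], [0, -10]].
X = (R⁻¹S)D⁻¹ = [[-2, -5], [0, -5]].

X = [[-2, -5], [0, -5]]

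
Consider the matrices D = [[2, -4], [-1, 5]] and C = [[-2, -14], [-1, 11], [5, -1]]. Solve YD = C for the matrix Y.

Y = [[-4, -6], [1, 3], [4, 3]]

D is on the right of Y, so right-multiply by D⁻¹: Y = CD⁻¹.
det D = 6; the adjugate gives D⁻¹ = [[5/6, 2/3], [1/6, 1/3]].
Y = CD⁻¹ = [[-2, -14], [-1, 11], [5, -1]] · [[5/6, 2/3], [1/6, 1/3]] = [[-4, -6], [1, 3], [4, 3]].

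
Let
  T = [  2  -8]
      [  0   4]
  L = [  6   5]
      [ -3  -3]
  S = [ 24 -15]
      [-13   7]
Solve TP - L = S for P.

TP = S + L = [[30, -10], [-16, 4]].
T is on the left of P, so left-multiply by T⁻¹: P = T⁻¹(S + L).
det T = 8, so T⁻¹ = [[1/2, 1], [0, 1/4]].
P = T⁻¹(S + L) = [[-1, -1], [-4, 1]].

P = [[-1, -1], [-4, 1]]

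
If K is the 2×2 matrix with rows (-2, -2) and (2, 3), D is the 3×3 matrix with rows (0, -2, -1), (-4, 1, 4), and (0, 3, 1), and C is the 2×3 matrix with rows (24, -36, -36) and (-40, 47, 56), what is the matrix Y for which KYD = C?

Y = K⁻¹CD⁻¹ (apply K⁻¹ on the left and D⁻¹ on the right).
K has determinant -2; K⁻¹ = [[-3/2, -1], [1, 1]].
det D = 4; the adjugate gives D⁻¹ = [[-11/4, -1/4, -7/4], [1, 0, 1], [-3, 0, -2]].
K⁻¹C = [[4, 7, -2], [-16, 11, 20]].
Y = (K⁻¹C)D⁻¹ = [[2, -1, 4], [-5, 4, -1]].

Y = [[2, -1, 4], [-5, 4, -1]]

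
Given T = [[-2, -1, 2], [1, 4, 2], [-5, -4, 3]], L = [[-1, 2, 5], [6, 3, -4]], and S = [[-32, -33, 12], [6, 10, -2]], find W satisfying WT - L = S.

W = [[3, -2, 5], [-5, 2, 0]]

WT = S + L = [[-33, -31, 17], [12, 13, -6]].
Right-multiplying both sides by T⁻¹ gives W = (S + L)T⁻¹.
det T = 5, so T⁻¹ = [[4, -1, -2], [-13/5, 4/5, 6/5], [16/5, -3/5, -7/5]].
W = (S + L)T⁻¹ = [[3, -2, 5], [-5, 2, 0]].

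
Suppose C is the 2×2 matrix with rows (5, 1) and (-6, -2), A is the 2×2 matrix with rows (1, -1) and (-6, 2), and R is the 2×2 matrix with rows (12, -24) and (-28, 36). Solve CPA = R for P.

P = [[5, 1], [5, -2]]

Left-multiply by C⁻¹ and right-multiply by A⁻¹: P = C⁻¹RA⁻¹.
C has determinant -4; C⁻¹ = [[1/2, 1/4], [-3/2, -5/4]].
A has determinant -4; A⁻¹ = [[-1/2, -1/4], [-3/2, -1/4]].
C⁻¹R = [[-1, -3], [17, -9]].
P = (C⁻¹R)A⁻¹ = [[5, 1], [5, -2]].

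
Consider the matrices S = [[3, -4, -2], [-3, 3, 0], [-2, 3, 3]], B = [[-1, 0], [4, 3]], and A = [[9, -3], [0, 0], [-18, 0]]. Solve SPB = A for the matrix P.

P = [[3, 3], [3, 3], [5, -1]]

P = S⁻¹AB⁻¹ (apply S⁻¹ on the left and B⁻¹ on the right).
det S = -3, so S⁻¹ = [[-3, -2, -2], [-3, -5/3, -2], [1, 1/3, 1]].
det B = -3, so B⁻¹ = [[-1, 0], [4/3, 1/3]].
S⁻¹A = [[9, 9], [9, 9], [-9, -3]].
P = (S⁻¹A)B⁻¹ = [[3, 3], [3, 3], [5, -1]].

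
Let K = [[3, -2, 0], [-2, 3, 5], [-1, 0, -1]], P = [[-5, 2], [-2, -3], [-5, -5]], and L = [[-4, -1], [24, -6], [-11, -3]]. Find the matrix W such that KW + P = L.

KW = L − P = [[1, -3], [26, -3], [-6, 2]].
Since K multiplies W on the left, W = K⁻¹(L − P).
det K = 5; the adjugate gives K⁻¹ = [[-3/5, -2/5, -2], [-7/5, -3/5, -3], [3/5, 2/5, 1]].
W = K⁻¹(L − P) = [[1, -1], [1, 0], [5, -1]].

W = [[1, -1], [1, 0], [5, -1]]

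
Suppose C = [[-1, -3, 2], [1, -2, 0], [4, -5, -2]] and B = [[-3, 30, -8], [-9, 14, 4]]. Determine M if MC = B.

M = [[-6, -1, -2], [-1, 2, -3]]

C is on the right of M, so right-multiply by C⁻¹: M = BC⁻¹.
det C = -4, so C⁻¹ = [[-1, 4, -1], [-1/2, 3/2, -1/2], [-3/4, 17/4, -5/4]].
M = BC⁻¹ = [[-3, 30, -8], [-9, 14, 4]] · [[-1, 4, -1], [-1/2, 3/2, -1/2], [-3/4, 17/4, -5/4]] = [[-6, -1, -2], [-1, 2, -3]].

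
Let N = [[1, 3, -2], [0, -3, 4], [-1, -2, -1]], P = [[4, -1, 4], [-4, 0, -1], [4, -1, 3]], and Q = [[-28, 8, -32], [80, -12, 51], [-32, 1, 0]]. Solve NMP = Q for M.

M = N⁻¹QP⁻¹ (apply N⁻¹ on the left and P⁻¹ on the right).
N has determinant 5; N⁻¹ = [[11/5, 7/5, 6/5], [-4/5, -3/5, -4/5], [-3/5, -1/5, -3/5]].
det P = 4, so P⁻¹ = [[-1/4, -1/4, 1/4], [2, -1, -3], [1, 0, -1]].
N⁻¹Q = [[12, 2, 1], [0, 0, -5], [20, -3, 9]].
M = (N⁻¹Q)P⁻¹ = [[2, -5, -4], [-5, 0, 5], [-2, -2, 5]].

M = [[2, -5, -4], [-5, 0, 5], [-2, -2, 5]]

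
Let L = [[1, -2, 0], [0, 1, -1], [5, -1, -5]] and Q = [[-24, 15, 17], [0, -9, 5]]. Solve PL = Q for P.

Since L sits to the right of P, P = QL⁻¹.
det L = 4; the adjugate gives L⁻¹ = [[-3/2, -5/2, 1/2], [-5/4, -5/4, 1/4], [-5/4, -9/4, 1/4]].
P = QL⁻¹ = [[-24, 15, 17], [0, -9, 5]] · [[-3/2, -5/2, 1/2], [-5/4, -5/4, 1/4], [-5/4, -9/4, 1/4]] = [[-4, 3, -4], [5, 0, -1]].

P = [[-4, 3, -4], [5, 0, -1]]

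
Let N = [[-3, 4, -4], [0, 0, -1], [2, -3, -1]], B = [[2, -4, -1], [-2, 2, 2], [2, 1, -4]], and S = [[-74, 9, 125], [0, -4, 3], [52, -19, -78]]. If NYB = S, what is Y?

Y = N⁻¹SB⁻¹ (apply N⁻¹ on the left and B⁻¹ on the right).
det N = 1; the adjugate gives N⁻¹ = [[-3, 16, -4], [-2, 11, -3], [0, -1, 0]].
det B = 2, so B⁻¹ = [[-5, -17/2, -3], [-2, -3, -1], [-3, -5, -2]].
N⁻¹S = [[14, -15, -15], [-8, -5, 17], [0, 4, -3]].
Y = (N⁻¹S)B⁻¹ = [[5, 1, 3], [-1, -2, -5], [1, 3, 2]].

Y = [[5, 1, 3], [-1, -2, -5], [1, 3, 2]]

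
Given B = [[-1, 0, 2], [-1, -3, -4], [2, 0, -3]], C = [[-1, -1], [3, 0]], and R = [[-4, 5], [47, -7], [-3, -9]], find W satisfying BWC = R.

Left-multiply by B⁻¹ and right-multiply by C⁻¹: W = B⁻¹RC⁻¹.
B has determinant 3; B⁻¹ = [[3, 0, 2], [-11/3, -1/3, -2], [2, 0, 1]].
det C = 3, so C⁻¹ = [[0, 1/3], [-1, -1/3]].
B⁻¹R = [[-18, -3], [5, 2], [-11, 1]].
W = (B⁻¹R)C⁻¹ = [[3, -5], [-2, 1], [-1, -4]].

W = [[3, -5], [-2, 1], [-1, -4]]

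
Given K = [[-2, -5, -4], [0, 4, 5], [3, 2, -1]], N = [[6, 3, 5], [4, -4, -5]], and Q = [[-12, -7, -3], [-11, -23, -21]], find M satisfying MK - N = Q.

M = [[0, 0, -2], [5, -1, 1]]

MK = Q + N = [[-6, -4, 2], [-7, -27, -26]].
K is on the right of M, so right-multiply by K⁻¹: M = (Q + N)K⁻¹.
det K = 1; the adjugate gives K⁻¹ = [[-14, -13, -9], [15, 14, 10], [-12, -11, -8]].
M = (Q + N)K⁻¹ = [[0, 0, -2], [5, -1, 1]].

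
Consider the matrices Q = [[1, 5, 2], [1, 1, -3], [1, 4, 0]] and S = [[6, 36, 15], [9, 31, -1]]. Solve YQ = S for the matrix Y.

Since Q sits to the right of Y, Y = SQ⁻¹.
det Q = 3, so Q⁻¹ = [[4, 8/3, -17/3], [-1, -2/3, 5/3], [1, 1/3, -4/3]].
Y = SQ⁻¹ = [[6, 36, 15], [9, 31, -1]] · [[4, 8/3, -17/3], [-1, -2/3, 5/3], [1, 1/3, -4/3]] = [[3, -3, 6], [4, 3, 2]].

Y = [[3, -3, 6], [4, 3, 2]]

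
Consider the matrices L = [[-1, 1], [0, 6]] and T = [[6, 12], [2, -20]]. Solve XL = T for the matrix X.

L is on the right of X, so right-multiply by L⁻¹: X = TL⁻¹.
det L = -6, so L⁻¹ = [[-1, 1/6], [0, 1/6]].
X = TL⁻¹ = [[6, 12], [2, -20]] · [[-1, 1/6], [0, 1/6]] = [[-6, 3], [-2, -3]].

X = [[-6, 3], [-2, -3]]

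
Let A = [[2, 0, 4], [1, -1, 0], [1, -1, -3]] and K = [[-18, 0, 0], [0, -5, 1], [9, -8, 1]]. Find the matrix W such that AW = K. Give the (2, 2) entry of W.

Left-multiplying both sides by A⁻¹ gives W = A⁻¹K.
A has determinant 6; A⁻¹ = [[1/2, -2/3, 2/3], [1/2, -5/3, 2/3], [0, 1/3, -1/3]].
W = A⁻¹K = [[1/2, -2/3, 2/3], [1/2, -5/3, 2/3], [0, 1/3, -1/3]] · [[-18, 0, 0], [0, -5, 1], [9, -8, 1]] = [[-3, -2, 0], [-3, 3, -1], [-3, 1, 0]].

3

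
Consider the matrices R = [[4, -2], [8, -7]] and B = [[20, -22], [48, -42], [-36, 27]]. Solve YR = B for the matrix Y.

Y = [[-3, 4], [0, 6], [-3, -3]]

Since R sits to the right of Y, Y = BR⁻¹.
R has determinant -12; R⁻¹ = [[7/12, -1/6], [2/3, -1/3]].
Y = BR⁻¹ = [[20, -22], [48, -42], [-36, 27]] · [[7/12, -1/6], [2/3, -1/3]] = [[-3, 4], [0, 6], [-3, -3]].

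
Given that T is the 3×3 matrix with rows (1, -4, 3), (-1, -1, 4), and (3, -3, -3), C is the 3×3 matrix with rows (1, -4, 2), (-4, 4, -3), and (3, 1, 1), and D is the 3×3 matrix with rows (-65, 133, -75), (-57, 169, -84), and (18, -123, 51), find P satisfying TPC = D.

P = [[5, 1, 1], [3, 0, 2], [-3, 5, 4]]

Isolating P: multiply by T⁻¹ from the left and C⁻¹ from the right, so P = T⁻¹DC⁻¹.
det T = -3, so T⁻¹ = [[-5, 7, 13/3], [-3, 4, 7/3], [-2, 3, 5/3]].
det C = -5, so C⁻¹ = [[-7/5, -6/5, -4/5], [1, 1, 1], [16/5, 13/5, 12/5]].
T⁻¹D = [[4, -15, 8], [9, -10, 8], [-11, 36, -17]].
P = (T⁻¹D)C⁻¹ = [[5, 1, 1], [3, 0, 2], [-3, 5, 4]].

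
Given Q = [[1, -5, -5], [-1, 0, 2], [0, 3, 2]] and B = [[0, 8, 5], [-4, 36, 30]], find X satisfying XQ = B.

X = [[-1, -1, 1], [-6, -2, 2]]

Since Q sits to the right of X, X = BQ⁻¹.
det Q = -1; the adjugate gives Q⁻¹ = [[6, 5, 10], [-2, -2, -3], [3, 3, 5]].
X = BQ⁻¹ = [[0, 8, 5], [-4, 36, 30]] · [[6, 5, 10], [-2, -2, -3], [3, 3, 5]] = [[-1, -1, 1], [-6, -2, 2]].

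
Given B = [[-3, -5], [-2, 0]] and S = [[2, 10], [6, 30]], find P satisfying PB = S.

P = [[-2, 2], [-6, 6]]

B is on the right of P, so right-multiply by B⁻¹: P = SB⁻¹.
det B = -10, so B⁻¹ = [[0, -1/2], [-1/5, 3/10]].
P = SB⁻¹ = [[2, 10], [6, 30]] · [[0, -1/2], [-1/5, 3/10]] = [[-2, 2], [-6, 6]].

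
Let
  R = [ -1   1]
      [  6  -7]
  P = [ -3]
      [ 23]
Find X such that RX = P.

R is on the left of X, so left-multiply by R⁻¹: X = R⁻¹P.
det R = 1; the adjugate gives R⁻¹ = [[-7, -1], [-6, -1]].
X = R⁻¹P = [[-7, -1], [-6, -1]] · [[-3], [23]] = [[-2], [-5]].

X = [[-2], [-5]]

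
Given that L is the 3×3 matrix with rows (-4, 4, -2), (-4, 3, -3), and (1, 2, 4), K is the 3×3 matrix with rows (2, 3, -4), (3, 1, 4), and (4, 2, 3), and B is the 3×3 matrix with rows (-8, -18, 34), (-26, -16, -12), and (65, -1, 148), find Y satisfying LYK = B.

Y = [[2, -1, -2], [-1, 2, -1], [-3, 4, 3]]

Y = L⁻¹BK⁻¹ (apply L⁻¹ on the left and K⁻¹ on the right).
det L = 2, so L⁻¹ = [[9, -10, -3], [13/2, -7, -2], [-11/2, 6, 2]].
K has determinant 3; K⁻¹ = [[-5/3, -17/3, 16/3], [7/3, 22/3, -20/3], [2/3, 8/3, -7/3]].
L⁻¹B = [[-7, 1, -18], [0, -3, 9], [18, 1, 37]].
Y = (L⁻¹B)K⁻¹ = [[2, -1, -2], [-1, 2, -1], [-3, 4, 3]].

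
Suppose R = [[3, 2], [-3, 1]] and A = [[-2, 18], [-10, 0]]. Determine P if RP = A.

Left-multiplying both sides by R⁻¹ gives P = R⁻¹A.
R has determinant 9; R⁻¹ = [[1/9, -2/9], [1/3, 1/3]].
P = R⁻¹A = [[1/9, -2/9], [1/3, 1/3]] · [[-2, 18], [-10, 0]] = [[2, 2], [-4, 6]].

P = [[2, 2], [-4, 6]]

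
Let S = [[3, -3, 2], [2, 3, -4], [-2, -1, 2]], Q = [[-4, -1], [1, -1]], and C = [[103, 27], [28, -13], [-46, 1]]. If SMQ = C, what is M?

Left-multiply by S⁻¹ and right-multiply by Q⁻¹: M = S⁻¹CQ⁻¹.
det S = 2, so S⁻¹ = [[1, 2, 3], [2, 5, 8], [2, 9/2, 15/2]].
Q has determinant 5; Q⁻¹ = [[-1/5, 1/5], [-1/5, -4/5]].
S⁻¹C = [[21, 4], [-22, -3], [-13, 3]].
M = (S⁻¹C)Q⁻¹ = [[-5, 1], [5, -2], [2, -5]].

M = [[-5, 1], [5, -2], [2, -5]]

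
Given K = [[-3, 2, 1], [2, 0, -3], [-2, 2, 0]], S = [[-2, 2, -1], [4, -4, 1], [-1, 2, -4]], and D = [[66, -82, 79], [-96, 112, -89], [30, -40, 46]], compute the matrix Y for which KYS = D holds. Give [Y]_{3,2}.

3

Left-multiply by K⁻¹ and right-multiply by S⁻¹: Y = K⁻¹DS⁻¹.
K has determinant -2; K⁻¹ = [[-3, -1, 3], [-3, -1, 7/2], [-2, -1, 2]].
det S = -2, so S⁻¹ = [[-7, -3, 1], [-15/2, -7/2, 1], [-2, -1, 0]].
K⁻¹D = [[-12, 14, -10], [3, -6, 13], [24, -28, 23]].
Y = (K⁻¹D)S⁻¹ = [[-1, -3, 2], [-2, -1, -3], [-4, 3, -4]].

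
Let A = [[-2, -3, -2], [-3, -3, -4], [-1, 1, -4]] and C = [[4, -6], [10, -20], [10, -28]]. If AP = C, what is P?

P = [[-4, 4], [2, -4], [-1, 5]]

Left-multiplying both sides by A⁻¹ gives P = A⁻¹C.
det A = 4; the adjugate gives A⁻¹ = [[4, -7/2, 3/2], [-2, 3/2, -1/2], [-3/2, 5/4, -3/4]].
P = A⁻¹C = [[4, -7/2, 3/2], [-2, 3/2, -1/2], [-3/2, 5/4, -3/4]] · [[4, -6], [10, -20], [10, -28]] = [[-4, 4], [2, -4], [-1, 5]].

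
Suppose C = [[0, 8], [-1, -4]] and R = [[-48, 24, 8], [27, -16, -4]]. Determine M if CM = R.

Left-multiplying both sides by C⁻¹ gives M = C⁻¹R.
det C = 8, so C⁻¹ = [[-1/2, -1], [1/8, 0]].
M = C⁻¹R = [[-1/2, -1], [1/8, 0]] · [[-48, 24, 8], [27, -16, -4]] = [[-3, 4, 0], [-6, 3, 1]].

M = [[-3, 4, 0], [-6, 3, 1]]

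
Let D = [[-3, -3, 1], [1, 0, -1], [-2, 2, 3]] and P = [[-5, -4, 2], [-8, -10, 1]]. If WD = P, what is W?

D is on the right of W, so right-multiply by D⁻¹: W = PD⁻¹.
det D = -1; the adjugate gives D⁻¹ = [[-2, -11, -3], [1, 7, 2], [-2, -12, -3]].
W = PD⁻¹ = [[-5, -4, 2], [-8, -10, 1]] · [[-2, -11, -3], [1, 7, 2], [-2, -12, -3]] = [[2, 3, 1], [4, 6, 1]].

W = [[2, 3, 1], [4, 6, 1]]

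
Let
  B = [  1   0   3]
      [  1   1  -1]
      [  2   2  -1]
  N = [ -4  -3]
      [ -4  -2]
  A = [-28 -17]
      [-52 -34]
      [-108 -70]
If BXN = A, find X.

X = B⁻¹AN⁻¹ (apply B⁻¹ on the left and N⁻¹ on the right).
det B = 1; the adjugate gives B⁻¹ = [[1, 6, -3], [-1, -7, 4], [0, -2, 1]].
det N = -4; the adjugate gives N⁻¹ = [[1/2, -3/4], [-1, 1]].
B⁻¹A = [[-16, -11], [-40, -25], [-4, -2]].
X = (B⁻¹A)N⁻¹ = [[3, 1], [5, 5], [0, 1]].

X = [[3, 1], [5, 5], [0, 1]]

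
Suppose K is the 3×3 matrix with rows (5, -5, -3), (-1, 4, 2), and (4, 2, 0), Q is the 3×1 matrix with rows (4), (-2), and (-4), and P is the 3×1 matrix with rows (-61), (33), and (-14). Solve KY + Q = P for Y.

KY = P − Q = [[-65], [35], [-10]].
Since K multiplies Y on the left, Y = K⁻¹(P − Q).
det K = -6, so K⁻¹ = [[2/3, 1, -1/3], [-4/3, -2, 7/6], [3, 5, -5/2]].
Y = K⁻¹(P − Q) = [[-5], [5], [5]].

Y = [[-5], [5], [5]]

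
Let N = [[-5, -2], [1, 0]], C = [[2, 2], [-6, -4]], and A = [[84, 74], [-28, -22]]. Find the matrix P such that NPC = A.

P = N⁻¹AC⁻¹ (apply N⁻¹ on the left and C⁻¹ on the right).
N has determinant 2; N⁻¹ = [[0, 1], [-1/2, -5/2]].
det C = 4; the adjugate gives C⁻¹ = [[-1, -1/2], [3/2, 1/2]].
N⁻¹A = [[-28, -22], [28, 18]].
P = (N⁻¹A)C⁻¹ = [[-5, 3], [-1, -5]].

P = [[-5, 3], [-1, -5]]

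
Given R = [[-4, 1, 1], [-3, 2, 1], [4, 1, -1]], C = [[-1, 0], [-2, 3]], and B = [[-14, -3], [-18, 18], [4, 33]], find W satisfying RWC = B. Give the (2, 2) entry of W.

Isolating W: multiply by R⁻¹ from the left and C⁻¹ from the right, so W = R⁻¹BC⁻¹.
det R = 2; the adjugate gives R⁻¹ = [[-3/2, 1, -1/2], [1/2, 0, 1/2], [-11/2, 4, -5/2]].
det C = -3; the adjugate gives C⁻¹ = [[-1, 0], [-2/3, 1/3]].
R⁻¹B = [[1, 6], [-5, 15], [-5, 6]].
W = (R⁻¹B)C⁻¹ = [[-5, 2], [-5, 5], [1, 2]].

5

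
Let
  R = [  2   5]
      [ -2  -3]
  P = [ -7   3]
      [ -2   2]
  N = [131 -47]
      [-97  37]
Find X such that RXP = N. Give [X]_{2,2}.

2

X = R⁻¹NP⁻¹ (apply R⁻¹ on the left and P⁻¹ on the right).
det R = 4, so R⁻¹ = [[-3/4, -5/4], [1/2, 1/2]].
det P = -8, so P⁻¹ = [[-1/4, 3/8], [-1/4, 7/8]].
R⁻¹N = [[23, -11], [17, -5]].
X = (R⁻¹N)P⁻¹ = [[-3, -1], [-3, 2]].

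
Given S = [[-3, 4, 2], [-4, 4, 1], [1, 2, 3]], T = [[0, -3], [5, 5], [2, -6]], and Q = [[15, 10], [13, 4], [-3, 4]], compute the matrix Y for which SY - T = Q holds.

SY = Q + T = [[15, 7], [18, 9], [-1, -2]].
S is on the left of Y, so left-multiply by S⁻¹: Y = S⁻¹(Q + T).
S has determinant -2; S⁻¹ = [[-5, 4, 2], [-13/2, 11/2, 5/2], [6, -5, -2]].
Y = S⁻¹(Q + T) = [[-5, -3], [-1, -1], [2, 1]].

Y = [[-5, -3], [-1, -1], [2, 1]]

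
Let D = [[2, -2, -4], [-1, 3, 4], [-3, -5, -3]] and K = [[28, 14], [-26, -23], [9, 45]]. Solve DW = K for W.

W = [[5, -3], [-3, -6], [-3, -2]]

Since D multiplies W on the left, W = D⁻¹K.
D has determinant -4; D⁻¹ = [[-11/4, -7/2, -1], [15/4, 9/2, 1], [-7/2, -4, -1]].
W = D⁻¹K = [[-11/4, -7/2, -1], [15/4, 9/2, 1], [-7/2, -4, -1]] · [[28, 14], [-26, -23], [9, 45]] = [[5, -3], [-3, -6], [-3, -2]].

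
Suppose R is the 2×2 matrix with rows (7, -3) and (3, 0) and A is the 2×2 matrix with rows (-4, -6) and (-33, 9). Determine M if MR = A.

Since R sits to the right of M, M = AR⁻¹.
det R = 9, so R⁻¹ = [[0, 1/3], [-1/3, 7/9]].
M = AR⁻¹ = [[-4, -6], [-33, 9]] · [[0, 1/3], [-1/3, 7/9]] = [[2, -6], [-3, -4]].

M = [[2, -6], [-3, -4]]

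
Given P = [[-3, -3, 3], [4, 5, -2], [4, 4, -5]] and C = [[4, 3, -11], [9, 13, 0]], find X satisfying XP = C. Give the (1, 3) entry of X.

Since P sits to the right of X, X = CP⁻¹.
det P = 3, so P⁻¹ = [[-17/3, -1, -3], [4, 1, 2], [-4/3, 0, -1]].
X = CP⁻¹ = [[4, 3, -11], [9, 13, 0]] · [[-17/3, -1, -3], [4, 1, 2], [-4/3, 0, -1]] = [[4, -1, 5], [1, 4, -1]].

5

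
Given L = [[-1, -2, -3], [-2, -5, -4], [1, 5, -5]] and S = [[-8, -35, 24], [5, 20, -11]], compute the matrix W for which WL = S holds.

Since L sits to the right of W, W = SL⁻¹.
L has determinant -2; L⁻¹ = [[-45/2, 25/2, 7/2], [7, -4, -1], [5/2, -3/2, -1/2]].
W = SL⁻¹ = [[-8, -35, 24], [5, 20, -11]] · [[-45/2, 25/2, 7/2], [7, -4, -1], [5/2, -3/2, -1/2]] = [[-5, 4, -5], [0, -1, 3]].

W = [[-5, 4, -5], [0, -1, 3]]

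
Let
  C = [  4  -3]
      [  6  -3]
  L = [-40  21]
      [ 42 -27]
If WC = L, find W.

Since C sits to the right of W, W = LC⁻¹.
C has determinant 6; C⁻¹ = [[-1/2, 1/2], [-1, 2/3]].
W = LC⁻¹ = [[-40, 21], [42, -27]] · [[-1/2, 1/2], [-1, 2/3]] = [[-1, -6], [6, 3]].

W = [[-1, -6], [6, 3]]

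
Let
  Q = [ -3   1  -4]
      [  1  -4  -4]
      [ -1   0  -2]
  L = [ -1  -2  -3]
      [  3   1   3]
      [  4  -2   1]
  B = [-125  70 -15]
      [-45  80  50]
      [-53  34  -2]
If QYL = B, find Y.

Left-multiply by Q⁻¹ and right-multiply by L⁻¹: Y = Q⁻¹BL⁻¹.
det Q = -2, so Q⁻¹ = [[-4, -1, 10], [-3, -1, 8], [2, 1/2, -11/2]].
det L = 5; the adjugate gives L⁻¹ = [[7/5, 8/5, -3/5], [9/5, 11/5, -6/5], [-2, -2, 1]].
Q⁻¹B = [[15, -20, -10], [-4, -18, -21], [19, -7, 6]].
Y = (Q⁻¹B)L⁻¹ = [[5, 0, 5], [4, -4, 3], [2, 3, 3]].

Y = [[5, 0, 5], [4, -4, 3], [2, 3, 3]]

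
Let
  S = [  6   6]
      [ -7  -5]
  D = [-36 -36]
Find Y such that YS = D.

Y = [[-6, 0]]

S is on the right of Y, so right-multiply by S⁻¹: Y = DS⁻¹.
S has determinant 12; S⁻¹ = [[-5/12, -1/2], [7/12, 1/2]].
Y = DS⁻¹ = [[-36, -36]] · [[-5/12, -1/2], [7/12, 1/2]] = [[-6, 0]].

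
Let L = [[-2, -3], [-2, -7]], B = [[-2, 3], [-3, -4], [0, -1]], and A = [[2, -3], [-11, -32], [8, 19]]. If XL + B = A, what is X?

XL = A − B = [[4, -6], [-8, -28], [8, 20]].
L is on the right of X, so right-multiply by L⁻¹: X = (A − B)L⁻¹.
det L = 8, so L⁻¹ = [[-7/8, 3/8], [1/4, -1/4]].
X = (A − B)L⁻¹ = [[-5, 3], [0, 4], [-2, -2]].

X = [[-5, 3], [0, 4], [-2, -2]]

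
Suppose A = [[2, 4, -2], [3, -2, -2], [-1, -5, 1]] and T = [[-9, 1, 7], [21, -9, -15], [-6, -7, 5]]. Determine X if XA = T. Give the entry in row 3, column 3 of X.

Right-multiplying both sides by A⁻¹ gives X = TA⁻¹.
A has determinant 6; A⁻¹ = [[-2, 1, -2], [-1/6, 0, -1/3], [-17/6, 1, -8/3]].
X = TA⁻¹ = [[-9, 1, 7], [21, -9, -15], [-6, -7, 5]] · [[-2, 1, -2], [-1/6, 0, -1/3], [-17/6, 1, -8/3]] = [[-2, -2, -1], [2, 6, 1], [-1, -1, 1]].

1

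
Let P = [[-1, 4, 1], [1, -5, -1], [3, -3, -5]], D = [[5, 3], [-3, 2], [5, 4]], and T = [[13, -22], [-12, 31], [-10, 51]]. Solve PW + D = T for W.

PW = T − D = [[8, -25], [-9, 29], [-15, 47]].
Since P multiplies W on the left, W = P⁻¹(T − D).
P has determinant -2; P⁻¹ = [[-11, -17/2, -1/2], [-1, -1, 0], [-6, -9/2, -1/2]].
W = P⁻¹(T − D) = [[-4, 5], [1, -4], [0, -4]].

W = [[-4, 5], [1, -4], [0, -4]]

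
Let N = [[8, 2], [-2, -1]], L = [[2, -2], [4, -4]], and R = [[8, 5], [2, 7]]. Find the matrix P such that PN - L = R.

PN = R + L = [[10, 3], [6, 3]].
N is on the right of P, so right-multiply by N⁻¹: P = (R + L)N⁻¹.
det N = -4, so N⁻¹ = [[1/4, 1/2], [-1/2, -2]].
P = (R + L)N⁻¹ = [[1, -1], [0, -3]].

P = [[1, -1], [0, -3]]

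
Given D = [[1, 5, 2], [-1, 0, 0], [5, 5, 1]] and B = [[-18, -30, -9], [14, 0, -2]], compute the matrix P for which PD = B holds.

D is on the right of P, so right-multiply by D⁻¹: P = BD⁻¹.
det D = -5, so D⁻¹ = [[0, -1, 0], [-1/5, 9/5, 2/5], [1, -4, -1]].
P = BD⁻¹ = [[-18, -30, -9], [14, 0, -2]] · [[0, -1, 0], [-1/5, 9/5, 2/5], [1, -4, -1]] = [[-3, 0, -3], [-2, -6, 2]].

P = [[-3, 0, -3], [-2, -6, 2]]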